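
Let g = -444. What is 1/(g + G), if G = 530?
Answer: 1/86 ≈ 0.011628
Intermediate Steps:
1/(g + G) = 1/(-444 + 530) = 1/86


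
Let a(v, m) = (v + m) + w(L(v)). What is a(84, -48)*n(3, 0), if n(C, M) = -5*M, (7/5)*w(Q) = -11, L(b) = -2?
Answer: 0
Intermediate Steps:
w(Q) = -55/7 (w(Q) = (5/7)*(-11) = -55/7)
a(v, m) = -55/7 + m + v (a(v, m) = (v + m) - 55/7 = (m + v) - 55/7 = -55/7 + m + v)
a(84, -48)*n(3, 0) = (-55/7 - 48 + 84)*(-5*0) = (197/7)*0 = 0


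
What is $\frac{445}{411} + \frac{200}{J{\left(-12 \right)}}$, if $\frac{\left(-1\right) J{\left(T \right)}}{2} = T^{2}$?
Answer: $\frac{1915}{4932} \approx 0.38828$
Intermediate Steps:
$J{\left(T \right)} = - 2 T^{2}$
$\frac{445}{411} + \frac{200}{J{\left(-12 \right)}} = \frac{445}{411} + \frac{200}{\left(-2\right) \left(-12\right)^{2}} = 445 \cdot \frac{1}{411} + \frac{200}{\left(-2\right) 144} = \frac{445}{411} + \frac{200}{-288} = \frac{445}{411} + 200 \left(- \frac{1}{288}\right) = \frac{445}{411} - \frac{25}{36} = \frac{1915}{4932}$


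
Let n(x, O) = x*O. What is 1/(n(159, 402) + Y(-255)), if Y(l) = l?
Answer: 1/63663 ≈ 1.5708e-5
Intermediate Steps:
n(x, O) = O*x
1/(n(159, 402) + Y(-255)) = 1/(402*159 - 255) = 1/(63918 - 255) = 1/63663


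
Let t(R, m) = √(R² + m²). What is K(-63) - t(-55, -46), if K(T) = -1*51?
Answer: -51 - √5141 ≈ -122.70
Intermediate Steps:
K(T) = -51
K(-63) - t(-55, -46) = -51 - √((-55)² + (-46)²) = -51 - √(3025 + 2116) = -51 - √5141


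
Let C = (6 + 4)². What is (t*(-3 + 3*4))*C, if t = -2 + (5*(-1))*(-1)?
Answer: 2700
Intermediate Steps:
t = 3 (t = -2 - 5*(-1) = -2 + 5 = 3)
C = 100 (C = 10² = 100)
(t*(-3 + 3*4))*C = (3*(-3 + 3*4))*100 = (3*(-3 + 12))*100 = (3*9)*100 = 27*100 = 2700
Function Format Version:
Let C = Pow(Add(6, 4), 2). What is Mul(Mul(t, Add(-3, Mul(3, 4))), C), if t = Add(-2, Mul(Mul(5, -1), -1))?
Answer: 2700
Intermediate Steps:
t = 3 (t = Add(-2, Mul(-5, -1)) = Add(-2, 5) = 3)
C = 100 (C = Pow(10, 2) = 100)
Mul(Mul(t, Add(-3, Mul(3, 4))), C) = Mul(Mul(3, Add(-3, Mul(3, 4))), 100) = Mul(Mul(3, Add(-3, 12)), 100) = Mul(Mul(3, 9), 100) = Mul(27, 100) = 2700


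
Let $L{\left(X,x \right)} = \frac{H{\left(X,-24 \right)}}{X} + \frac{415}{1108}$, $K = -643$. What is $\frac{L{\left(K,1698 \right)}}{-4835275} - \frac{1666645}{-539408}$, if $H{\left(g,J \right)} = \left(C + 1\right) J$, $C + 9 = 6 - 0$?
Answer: $\frac{1435340754056300453}{464546619709509200} \approx 3.0898$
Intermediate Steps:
$C = -3$ ($C = -9 + \left(6 - 0\right) = -9 + \left(6 + 0\right) = -9 + 6 = -3$)
$H{\left(g,J \right)} = - 2 J$ ($H{\left(g,J \right)} = \left(-3 + 1\right) J = - 2 J$)
$L{\left(X,x \right)} = \frac{415}{1108} + \frac{48}{X}$ ($L{\left(X,x \right)} = \frac{\left(-2\right) \left(-24\right)}{X} + \frac{415}{1108} = \frac{48}{X} + 415 \cdot \frac{1}{1108} = \frac{48}{X} + \frac{415}{1108} = \frac{415}{1108} + \frac{48}{X}$)
$\frac{L{\left(K,1698 \right)}}{-4835275} - \frac{1666645}{-539408} = \frac{\frac{415}{1108} + \frac{48}{-643}}{-4835275} - \frac{1666645}{-539408} = \left(\frac{415}{1108} + 48 \left(- \frac{1}{643}\right)\right) \left(- \frac{1}{4835275}\right) - - \frac{1666645}{539408} = \left(\frac{415}{1108} - \frac{48}{643}\right) \left(- \frac{1}{4835275}\right) + \frac{1666645}{539408} = \frac{213661}{712444} \left(- \frac{1}{4835275}\right) + \frac{1666645}{539408} = - \frac{213661}{3444862662100} + \frac{1666645}{539408} = \frac{1435340754056300453}{464546619709509200}$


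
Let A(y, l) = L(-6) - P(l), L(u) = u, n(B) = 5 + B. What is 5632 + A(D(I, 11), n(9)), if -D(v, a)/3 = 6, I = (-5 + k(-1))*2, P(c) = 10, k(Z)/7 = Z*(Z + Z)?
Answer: 5616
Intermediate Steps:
k(Z) = 14*Z² (k(Z) = 7*(Z*(Z + Z)) = 7*(Z*(2*Z)) = 7*(2*Z²) = 14*Z²)
I = 18 (I = (-5 + 14*(-1)²)*2 = (-5 + 14*1)*2 = (-5 + 14)*2 = 9*2 = 18)
D(v, a) = -18 (D(v, a) = -3*6 = -18)
A(y, l) = -16 (A(y, l) = -6 - 1*10 = -6 - 10 = -16)
5632 + A(D(I, 11), n(9)) = 5632 - 16 = 5616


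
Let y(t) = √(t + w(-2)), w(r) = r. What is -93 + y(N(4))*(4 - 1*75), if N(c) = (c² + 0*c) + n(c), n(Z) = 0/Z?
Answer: -93 - 71*√14 ≈ -358.66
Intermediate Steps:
n(Z) = 0
N(c) = c² (N(c) = (c² + 0*c) + 0 = (c² + 0) + 0 = c² + 0 = c²)
y(t) = √(-2 + t) (y(t) = √(t - 2) = √(-2 + t))
-93 + y(N(4))*(4 - 1*75) = -93 + √(-2 + 4²)*(4 - 1*75) = -93 + √(-2 + 16)*(4 - 75) = -93 + √14*(-71) = -93 - 71*√14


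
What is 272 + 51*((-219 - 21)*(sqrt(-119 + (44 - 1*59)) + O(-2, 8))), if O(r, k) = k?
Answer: -97648 - 12240*I*sqrt(134) ≈ -97648.0 - 1.4169e+5*I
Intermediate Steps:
272 + 51*((-219 - 21)*(sqrt(-119 + (44 - 1*59)) + O(-2, 8))) = 272 + 51*((-219 - 21)*(sqrt(-119 + (44 - 1*59)) + 8)) = 272 + 51*(-240*(sqrt(-119 + (44 - 59)) + 8)) = 272 + 51*(-240*(sqrt(-119 - 15) + 8)) = 272 + 51*(-240*(sqrt(-134) + 8)) = 272 + 51*(-240*(I*sqrt(134) + 8)) = 272 + 51*(-240*(8 + I*sqrt(134))) = 272 + 51*(-1920 - 240*I*sqrt(134)) = 272 + (-97920 - 12240*I*sqrt(134)) = -97648 - 12240*I*sqrt(134)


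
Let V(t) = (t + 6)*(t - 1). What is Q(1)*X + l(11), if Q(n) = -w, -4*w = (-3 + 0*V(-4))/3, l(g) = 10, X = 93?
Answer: -53/4 ≈ -13.250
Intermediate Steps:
V(t) = (-1 + t)*(6 + t) (V(t) = (6 + t)*(-1 + t) = (-1 + t)*(6 + t))
w = ¼ (w = -(-3 + 0*(-6 + (-4)² + 5*(-4)))/(4*3) = -(-3 + 0*(-6 + 16 - 20))/(4*3) = -(-3 + 0*(-10))/(4*3) = -(-3 + 0)/(4*3) = -(-3)/(4*3) = -¼*(-1) = ¼ ≈ 0.25000)
Q(n) = -¼ (Q(n) = -1*¼ = -¼)
Q(1)*X + l(11) = -¼*93 + 10 = -93/4 + 10 = -53/4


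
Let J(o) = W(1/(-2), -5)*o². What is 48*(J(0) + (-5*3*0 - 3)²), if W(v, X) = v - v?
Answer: 432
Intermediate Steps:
W(v, X) = 0
J(o) = 0 (J(o) = 0*o² = 0)
48*(J(0) + (-5*3*0 - 3)²) = 48*(0 + (-5*3*0 - 3)²) = 48*(0 + (-15*0 - 3)²) = 48*(0 + (0 - 3)²) = 48*(0 + (-3)²) = 48*(0 + 9) = 48*9 = 432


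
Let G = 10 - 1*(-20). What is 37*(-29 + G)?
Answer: 37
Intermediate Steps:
G = 30 (G = 10 + 20 = 30)
37*(-29 + G) = 37*(-29 + 30) = 37*1 = 37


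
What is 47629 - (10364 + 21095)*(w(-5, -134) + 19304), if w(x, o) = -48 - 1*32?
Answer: -604720187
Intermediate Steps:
w(x, o) = -80 (w(x, o) = -48 - 32 = -80)
47629 - (10364 + 21095)*(w(-5, -134) + 19304) = 47629 - (10364 + 21095)*(-80 + 19304) = 47629 - 31459*19224 = 47629 - 1*604767816 = 47629 - 604767816 = -604720187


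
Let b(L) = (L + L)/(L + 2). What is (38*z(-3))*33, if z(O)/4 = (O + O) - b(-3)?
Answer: -60192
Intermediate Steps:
b(L) = 2*L/(2 + L) (b(L) = (2*L)/(2 + L) = 2*L/(2 + L))
z(O) = -24 + 8*O (z(O) = 4*((O + O) - 2*(-3)/(2 - 3)) = 4*(2*O - 2*(-3)/(-1)) = 4*(2*O - 2*(-3)*(-1)) = 4*(2*O - 1*6) = 4*(2*O - 6) = 4*(-6 + 2*O) = -24 + 8*O)
(38*z(-3))*33 = (38*(-24 + 8*(-3)))*33 = (38*(-24 - 24))*33 = (38*(-48))*33 = -1824*33 = -60192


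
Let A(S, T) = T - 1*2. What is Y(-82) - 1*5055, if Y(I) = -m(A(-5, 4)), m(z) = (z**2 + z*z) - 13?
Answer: -5050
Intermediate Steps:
A(S, T) = -2 + T (A(S, T) = T - 2 = -2 + T)
m(z) = -13 + 2*z**2 (m(z) = (z**2 + z**2) - 13 = 2*z**2 - 13 = -13 + 2*z**2)
Y(I) = 5 (Y(I) = -(-13 + 2*(-2 + 4)**2) = -(-13 + 2*2**2) = -(-13 + 2*4) = -(-13 + 8) = -1*(-5) = 5)
Y(-82) - 1*5055 = 5 - 1*5055 = 5 - 5055 = -5050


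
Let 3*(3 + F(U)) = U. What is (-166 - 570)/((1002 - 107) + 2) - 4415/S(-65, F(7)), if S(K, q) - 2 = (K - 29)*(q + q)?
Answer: -528779/14898 ≈ -35.493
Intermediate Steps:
F(U) = -3 + U/3
S(K, q) = 2 + 2*q*(-29 + K) (S(K, q) = 2 + (K - 29)*(q + q) = 2 + (-29 + K)*(2*q) = 2 + 2*q*(-29 + K))
(-166 - 570)/((1002 - 107) + 2) - 4415/S(-65, F(7)) = (-166 - 570)/((1002 - 107) + 2) - 4415/(2 - 58*(-3 + (1/3)*7) + 2*(-65)*(-3 + (1/3)*7)) = -736/(895 + 2) - 4415/(2 - 58*(-3 + 7/3) + 2*(-65)*(-3 + 7/3)) = -736/897 - 4415/(2 - 58*(-2/3) + 2*(-65)*(-2/3)) = -736*1/897 - 4415/(2 + 116/3 + 260/3) = -32/39 - 4415/382/3 = -32/39 - 4415*3/382 = -32/39 - 13245/382 = -528779/14898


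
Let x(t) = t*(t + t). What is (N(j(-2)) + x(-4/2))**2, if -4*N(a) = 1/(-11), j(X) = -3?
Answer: 124609/1936 ≈ 64.364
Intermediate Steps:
x(t) = 2*t**2 (x(t) = t*(2*t) = 2*t**2)
N(a) = 1/44 (N(a) = -1/4/(-11) = -1/4*(-1/11) = 1/44)
(N(j(-2)) + x(-4/2))**2 = (1/44 + 2*(-4/2)**2)**2 = (1/44 + 2*(-4*1/2)**2)**2 = (1/44 + 2*(-2)**2)**2 = (1/44 + 2*4)**2 = (1/44 + 8)**2 = (353/44)**2 = 124609/1936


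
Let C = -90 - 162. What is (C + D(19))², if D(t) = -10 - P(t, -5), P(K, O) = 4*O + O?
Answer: 56169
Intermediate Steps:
P(K, O) = 5*O
C = -252
D(t) = 15 (D(t) = -10 - 5*(-5) = -10 - 1*(-25) = -10 + 25 = 15)
(C + D(19))² = (-252 + 15)² = (-237)² = 56169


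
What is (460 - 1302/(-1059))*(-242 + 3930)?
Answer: 600458032/353 ≈ 1.7010e+6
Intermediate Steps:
(460 - 1302/(-1059))*(-242 + 3930) = (460 - 1302*(-1/1059))*3688 = (460 + 434/353)*3688 = (162814/353)*3688 = 600458032/353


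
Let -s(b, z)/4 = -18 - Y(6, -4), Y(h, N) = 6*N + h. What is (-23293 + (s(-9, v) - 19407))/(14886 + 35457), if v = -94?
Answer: -42700/50343 ≈ -0.84818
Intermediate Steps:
Y(h, N) = h + 6*N
s(b, z) = 0 (s(b, z) = -4*(-18 - (6 + 6*(-4))) = -4*(-18 - (6 - 24)) = -4*(-18 - 1*(-18)) = -4*(-18 + 18) = -4*0 = 0)
(-23293 + (s(-9, v) - 19407))/(14886 + 35457) = (-23293 + (0 - 19407))/(14886 + 35457) = (-23293 - 19407)/50343 = -42700*1/50343 = -42700/50343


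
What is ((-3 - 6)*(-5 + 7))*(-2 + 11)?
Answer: -162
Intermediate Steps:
((-3 - 6)*(-5 + 7))*(-2 + 11) = -9*2*9 = -18*9 = -162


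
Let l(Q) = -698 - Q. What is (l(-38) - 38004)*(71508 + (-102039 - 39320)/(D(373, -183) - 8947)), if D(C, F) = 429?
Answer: -11777953395996/4259 ≈ -2.7654e+9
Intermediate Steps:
(l(-38) - 38004)*(71508 + (-102039 - 39320)/(D(373, -183) - 8947)) = ((-698 - 1*(-38)) - 38004)*(71508 + (-102039 - 39320)/(429 - 8947)) = ((-698 + 38) - 38004)*(71508 - 141359/(-8518)) = (-660 - 38004)*(71508 - 141359*(-1/8518)) = -38664*(71508 + 141359/8518) = -38664*609246503/8518 = -11777953395996/4259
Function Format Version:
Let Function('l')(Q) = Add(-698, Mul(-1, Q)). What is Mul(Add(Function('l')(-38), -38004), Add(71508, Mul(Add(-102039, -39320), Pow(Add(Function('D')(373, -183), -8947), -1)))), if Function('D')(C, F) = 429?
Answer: Rational(-11777953395996, 4259) ≈ -2.7654e+9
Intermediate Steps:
Mul(Add(Function('l')(-38), -38004), Add(71508, Mul(Add(-102039, -39320), Pow(Add(Function('D')(373, -183), -8947), -1)))) = Mul(Add(Add(-698, Mul(-1, -38)), -38004), Add(71508, Mul(Add(-102039, -39320), Pow(Add(429, -8947), -1)))) = Mul(Add(Add(-698, 38), -38004), Add(71508, Mul(-141359, Pow(-8518, -1)))) = Mul(Add(-660, -38004), Add(71508, Mul(-141359, Rational(-1, 8518)))) = Mul(-38664, Add(71508, Rational(141359, 8518))) = Mul(-38664, Rational(609246503, 8518)) = Rational(-11777953395996, 4259)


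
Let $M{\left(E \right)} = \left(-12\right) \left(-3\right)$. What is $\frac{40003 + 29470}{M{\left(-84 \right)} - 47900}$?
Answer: $- \frac{69473}{47864} \approx -1.4515$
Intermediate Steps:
$M{\left(E \right)} = 36$
$\frac{40003 + 29470}{M{\left(-84 \right)} - 47900} = \frac{40003 + 29470}{36 - 47900} = \frac{69473}{-47864} = 69473 \left(- \frac{1}{47864}\right) = - \frac{69473}{47864}$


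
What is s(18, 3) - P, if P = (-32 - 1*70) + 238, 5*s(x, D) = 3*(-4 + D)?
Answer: -683/5 ≈ -136.60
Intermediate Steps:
s(x, D) = -12/5 + 3*D/5 (s(x, D) = (3*(-4 + D))/5 = (-12 + 3*D)/5 = -12/5 + 3*D/5)
P = 136 (P = (-32 - 70) + 238 = -102 + 238 = 136)
s(18, 3) - P = (-12/5 + (3/5)*3) - 1*136 = (-12/5 + 9/5) - 136 = -3/5 - 136 = -683/5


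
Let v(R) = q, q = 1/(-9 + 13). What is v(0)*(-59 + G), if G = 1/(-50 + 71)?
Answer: -619/42 ≈ -14.738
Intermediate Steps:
q = ¼ (q = 1/4 = ¼ ≈ 0.25000)
v(R) = ¼
G = 1/21 ≈ 0.047619
v(0)*(-59 + G) = (-59 + 1/21)/4 = (¼)*(-1238/21) = -619/42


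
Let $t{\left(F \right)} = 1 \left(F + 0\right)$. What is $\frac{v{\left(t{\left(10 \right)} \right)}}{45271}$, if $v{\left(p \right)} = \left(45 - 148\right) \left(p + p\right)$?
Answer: $- \frac{2060}{45271} \approx -0.045504$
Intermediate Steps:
$t{\left(F \right)} = F$ ($t{\left(F \right)} = 1 F = F$)
$v{\left(p \right)} = - 206 p$ ($v{\left(p \right)} = - 103 \cdot 2 p = - 206 p$)
$\frac{v{\left(t{\left(10 \right)} \right)}}{45271} = \frac{\left(-206\right) 10}{45271} = \left(-2060\right) \frac{1}{45271} = - \frac{2060}{45271}$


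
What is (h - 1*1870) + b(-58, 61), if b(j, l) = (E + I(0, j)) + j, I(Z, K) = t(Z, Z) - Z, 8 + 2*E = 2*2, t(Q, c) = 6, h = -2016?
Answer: -3940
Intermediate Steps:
E = -2 (E = -4 + (2*2)/2 = -4 + (½)*4 = -4 + 2 = -2)
I(Z, K) = 6 - Z
b(j, l) = 4 + j (b(j, l) = (-2 + (6 - 1*0)) + j = (-2 + (6 + 0)) + j = (-2 + 6) + j = 4 + j)
(h - 1*1870) + b(-58, 61) = (-2016 - 1*1870) + (4 - 58) = (-2016 - 1870) - 54 = -3886 - 54 = -3940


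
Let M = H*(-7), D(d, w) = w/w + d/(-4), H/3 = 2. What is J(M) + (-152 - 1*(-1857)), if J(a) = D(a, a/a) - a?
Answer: 3517/2 ≈ 1758.5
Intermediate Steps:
H = 6 (H = 3*2 = 6)
D(d, w) = 1 - d/4 (D(d, w) = 1 + d*(-¼) = 1 - d/4)
M = -42 (M = 6*(-7) = -42)
J(a) = 1 - 5*a/4 (J(a) = (1 - a/4) - a = 1 - 5*a/4)
J(M) + (-152 - 1*(-1857)) = (1 - 5/4*(-42)) + (-152 - 1*(-1857)) = (1 + 105/2) + (-152 + 1857) = 107/2 + 1705 = 3517/2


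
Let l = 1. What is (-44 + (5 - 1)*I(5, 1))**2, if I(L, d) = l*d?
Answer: 1600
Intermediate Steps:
I(L, d) = d (I(L, d) = 1*d = d)
(-44 + (5 - 1)*I(5, 1))**2 = (-44 + (5 - 1)*1)**2 = (-44 + 4*1)**2 = (-44 + 4)**2 = (-40)**2 = 1600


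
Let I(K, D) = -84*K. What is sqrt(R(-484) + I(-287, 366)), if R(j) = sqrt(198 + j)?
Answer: sqrt(24108 + I*sqrt(286)) ≈ 155.27 + 0.0545*I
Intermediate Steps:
sqrt(R(-484) + I(-287, 366)) = sqrt(sqrt(198 - 484) - 84*(-287)) = sqrt(sqrt(-286) + 24108) = sqrt(I*sqrt(286) + 24108) = sqrt(24108 + I*sqrt(286))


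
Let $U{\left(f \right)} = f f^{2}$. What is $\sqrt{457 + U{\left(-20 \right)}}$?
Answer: $i \sqrt{7543} \approx 86.85 i$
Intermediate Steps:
$U{\left(f \right)} = f^{3}$
$\sqrt{457 + U{\left(-20 \right)}} = \sqrt{457 + \left(-20\right)^{3}} = \sqrt{457 - 8000} = \sqrt{-7543} = i \sqrt{7543}$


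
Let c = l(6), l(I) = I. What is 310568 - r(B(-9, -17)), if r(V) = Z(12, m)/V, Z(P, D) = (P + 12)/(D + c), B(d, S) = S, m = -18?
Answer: 5279654/17 ≈ 3.1057e+5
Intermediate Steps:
c = 6
Z(P, D) = (12 + P)/(6 + D) (Z(P, D) = (P + 12)/(D + 6) = (12 + P)/(6 + D))
r(V) = -2/V (r(V) = ((12 + 12)/(6 - 18))/V = (24/(-12))/V = (-1/12*24)/V = -2/V)
310568 - r(B(-9, -17)) = 310568 - (-2)/(-17) = 310568 - (-2)*(-1)/17 = 310568 - 1*2/17 = 310568 - 2/17 = 5279654/17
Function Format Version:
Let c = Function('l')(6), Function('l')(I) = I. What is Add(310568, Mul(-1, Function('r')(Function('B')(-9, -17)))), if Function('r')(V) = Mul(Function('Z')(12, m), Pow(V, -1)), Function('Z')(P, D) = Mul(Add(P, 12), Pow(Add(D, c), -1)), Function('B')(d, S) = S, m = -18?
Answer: Rational(5279654, 17) ≈ 3.1057e+5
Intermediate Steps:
c = 6
Function('Z')(P, D) = Mul(Pow(Add(6, D), -1), Add(12, P)) (Function('Z')(P, D) = Mul(Add(P, 12), Pow(Add(D, 6), -1)) = Mul(Add(12, P), Pow(Add(6, D), -1)) = Mul(Pow(Add(6, D), -1), Add(12, P)))
Function('r')(V) = Mul(-2, Pow(V, -1)) (Function('r')(V) = Mul(Mul(Pow(Add(6, -18), -1), Add(12, 12)), Pow(V, -1)) = Mul(Mul(Pow(-12, -1), 24), Pow(V, -1)) = Mul(Mul(Rational(-1, 12), 24), Pow(V, -1)) = Mul(-2, Pow(V, -1)))
Add(310568, Mul(-1, Function('r')(Function('B')(-9, -17)))) = Add(310568, Mul(-1, Mul(-2, Pow(-17, -1)))) = Add(310568, Mul(-1, Mul(-2, Rational(-1, 17)))) = Add(310568, Mul(-1, Rational(2, 17))) = Add(310568, Rational(-2, 17)) = Rational(5279654, 17)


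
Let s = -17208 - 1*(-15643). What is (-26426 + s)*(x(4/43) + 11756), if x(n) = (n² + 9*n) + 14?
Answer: -609204353354/1849 ≈ -3.2948e+8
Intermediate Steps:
s = -1565 (s = -17208 + 15643 = -1565)
x(n) = 14 + n² + 9*n
(-26426 + s)*(x(4/43) + 11756) = (-26426 - 1565)*((14 + (4/43)² + 9*(4/43)) + 11756) = -27991*((14 + (4*(1/43))² + 9*(4*(1/43))) + 11756) = -27991*((14 + (4/43)² + 9*(4/43)) + 11756) = -27991*((14 + 16/1849 + 36/43) + 11756) = -27991*(27450/1849 + 11756) = -27991*21764294/1849 = -609204353354/1849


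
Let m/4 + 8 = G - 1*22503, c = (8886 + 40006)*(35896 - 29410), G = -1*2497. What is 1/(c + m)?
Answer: 1/317013480 ≈ 3.1544e-9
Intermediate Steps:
G = -2497
c = 317113512 (c = 48892*6486 = 317113512)
m = -100032 (m = -32 + 4*(-2497 - 1*22503) = -32 + 4*(-2497 - 22503) = -32 + 4*(-25000) = -32 - 100000 = -100032)
1/(c + m) = 1/(317113512 - 100032) = 1/317013480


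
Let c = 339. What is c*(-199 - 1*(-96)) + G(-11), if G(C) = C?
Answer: -34928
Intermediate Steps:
c*(-199 - 1*(-96)) + G(-11) = 339*(-199 - 1*(-96)) - 11 = 339*(-199 + 96) - 11 = 339*(-103) - 11 = -34917 - 11 = -34928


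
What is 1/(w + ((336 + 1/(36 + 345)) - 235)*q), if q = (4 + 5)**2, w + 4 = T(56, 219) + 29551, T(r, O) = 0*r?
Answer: 127/4791483 ≈ 2.6505e-5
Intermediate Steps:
T(r, O) = 0
w = 29547 (w = -4 + (0 + 29551) = -4 + 29551 = 29547)
q = 81 (q = 9**2 = 81)
1/(w + ((336 + 1/(36 + 345)) - 235)*q) = 1/(29547 + ((336 + 1/(36 + 345)) - 235)*81) = 1/(29547 + ((336 + 1/381) - 235)*81) = 1/(29547 + (128017/381 - 235)*81) = 1/(29547 + (38482/381)*81) = 1/(29547 + 1039014/127) = 1/(4791483/127) = 127/4791483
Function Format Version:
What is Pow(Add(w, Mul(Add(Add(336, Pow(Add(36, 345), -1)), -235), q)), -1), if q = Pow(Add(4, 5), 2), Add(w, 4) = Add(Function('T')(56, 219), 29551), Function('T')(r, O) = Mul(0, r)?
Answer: Rational(127, 4791483) ≈ 2.6505e-5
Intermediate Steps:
Function('T')(r, O) = 0
w = 29547 (w = Add(-4, Add(0, 29551)) = Add(-4, 29551) = 29547)
q = 81 (q = Pow(9, 2) = 81)
Pow(Add(w, Mul(Add(Add(336, Pow(Add(36, 345), -1)), -235), q)), -1) = Pow(Add(29547, Mul(Add(Add(336, Pow(Add(36, 345), -1)), -235), 81)), -1) = Pow(Add(29547, Mul(Add(Add(336, Pow(381, -1)), -235), 81)), -1) = Pow(Add(29547, Mul(Add(Add(336, Rational(1, 381)), -235), 81)), -1) = Pow(Add(29547, Mul(Add(Rational(128017, 381), -235), 81)), -1) = Pow(Add(29547, Mul(Rational(38482, 381), 81)), -1) = Pow(Add(29547, Rational(1039014, 127)), -1) = Pow(Rational(4791483, 127), -1) = Rational(127, 4791483)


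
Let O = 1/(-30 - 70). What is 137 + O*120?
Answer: 679/5 ≈ 135.80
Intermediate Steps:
O = -1/100 (O = 1/(-100) = -1/100 ≈ -0.010000)
137 + O*120 = 137 - 1/100*120 = 137 - 6/5 = 679/5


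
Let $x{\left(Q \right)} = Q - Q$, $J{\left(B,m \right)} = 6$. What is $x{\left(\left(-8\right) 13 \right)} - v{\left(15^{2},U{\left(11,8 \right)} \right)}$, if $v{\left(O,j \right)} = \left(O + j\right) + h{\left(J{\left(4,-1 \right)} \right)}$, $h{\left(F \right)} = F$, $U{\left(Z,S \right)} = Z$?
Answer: $-242$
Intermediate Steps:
$v{\left(O,j \right)} = 6 + O + j$ ($v{\left(O,j \right)} = \left(O + j\right) + 6 = 6 + O + j$)
$x{\left(Q \right)} = 0$
$x{\left(\left(-8\right) 13 \right)} - v{\left(15^{2},U{\left(11,8 \right)} \right)} = 0 - \left(6 + 15^{2} + 11\right) = 0 - \left(6 + 225 + 11\right) = 0 - 242 = -242$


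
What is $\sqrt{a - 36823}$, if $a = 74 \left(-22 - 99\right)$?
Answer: $i \sqrt{45777} \approx 213.96 i$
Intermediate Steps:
$a = -8954$ ($a = 74 \left(-121\right) = -8954$)
$\sqrt{a - 36823} = \sqrt{-8954 - 36823} = \sqrt{-45777} = i \sqrt{45777}$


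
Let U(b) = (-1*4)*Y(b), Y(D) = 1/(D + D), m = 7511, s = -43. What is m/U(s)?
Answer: 322973/2 ≈ 1.6149e+5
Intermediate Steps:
Y(D) = 1/(2*D)
U(b) = -2/b (U(b) = (-1*4)*(1/(2*b)) = -2/b)
m/U(s) = 7511/((-2/(-43))) = 7511/((-2*(-1/43))) = 7511/(2/43) = 7511*(43/2) = 322973/2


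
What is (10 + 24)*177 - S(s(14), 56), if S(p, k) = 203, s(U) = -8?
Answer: 5815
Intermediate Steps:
(10 + 24)*177 - S(s(14), 56) = (10 + 24)*177 - 1*203 = 34*177 - 203 = 6018 - 203 = 5815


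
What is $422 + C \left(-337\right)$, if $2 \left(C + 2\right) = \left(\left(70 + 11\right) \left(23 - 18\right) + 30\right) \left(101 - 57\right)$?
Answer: $-3223994$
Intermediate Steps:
$C = 9568$ ($C = -2 + \frac{\left(\left(70 + 11\right) \left(23 - 18\right) + 30\right) \left(101 - 57\right)}{2} = -2 + \frac{\left(81 \cdot 5 + 30\right) 44}{2} = -2 + \frac{\left(405 + 30\right) 44}{2} = -2 + \frac{435 \cdot 44}{2} = -2 + \frac{1}{2} \cdot 19140 = -2 + 9570 = 9568$)
$422 + C \left(-337\right) = 422 + 9568 \left(-337\right) = 422 - 3224416 = -3223994$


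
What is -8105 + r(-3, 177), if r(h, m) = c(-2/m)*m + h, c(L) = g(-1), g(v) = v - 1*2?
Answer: -8639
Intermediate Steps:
g(v) = -2 + v (g(v) = v - 2 = -2 + v)
c(L) = -3 (c(L) = -2 - 1 = -3)
r(h, m) = h - 3*m (r(h, m) = -3*m + h = h - 3*m)
-8105 + r(-3, 177) = -8105 + (-3 - 3*177) = -8105 + (-3 - 531) = -8105 - 534 = -8639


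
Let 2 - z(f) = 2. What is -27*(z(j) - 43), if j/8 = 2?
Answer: 1161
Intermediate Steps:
j = 16 (j = 8*2 = 16)
z(f) = 0 (z(f) = 2 - 1*2 = 2 - 2 = 0)
-27*(z(j) - 43) = -27*(0 - 43) = -27*(-43) = 1161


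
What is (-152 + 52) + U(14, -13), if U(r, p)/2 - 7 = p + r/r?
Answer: -110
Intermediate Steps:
U(r, p) = 16 + 2*p (U(r, p) = 14 + 2*(p + r/r) = 14 + 2*(p + 1) = 14 + 2*(1 + p) = 14 + (2 + 2*p) = 16 + 2*p)
(-152 + 52) + U(14, -13) = (-152 + 52) + (16 + 2*(-13)) = -100 + (16 - 26) = -100 - 10 = -110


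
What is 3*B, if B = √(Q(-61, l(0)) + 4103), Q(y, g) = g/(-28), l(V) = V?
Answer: 3*√4103 ≈ 192.16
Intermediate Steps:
Q(y, g) = -g/28 (Q(y, g) = g*(-1/28) = -g/28)
B = √4103 (B = √(-1/28*0 + 4103) = √(0 + 4103) = √4103 ≈ 64.055)
3*B = 3*√4103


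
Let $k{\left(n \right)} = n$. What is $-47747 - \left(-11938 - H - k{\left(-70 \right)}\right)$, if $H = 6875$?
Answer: $-29004$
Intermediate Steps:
$-47747 - \left(-11938 - H - k{\left(-70 \right)}\right) = -47747 - \left(-11868 - 6875\right) = -47747 - -18743 = -47747 + \left(-70 + 18813\right) = -47747 + 18743 = -29004$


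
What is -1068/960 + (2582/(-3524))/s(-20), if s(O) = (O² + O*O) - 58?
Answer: -29115559/26148080 ≈ -1.1135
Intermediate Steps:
s(O) = -58 + 2*O² (s(O) = (O² + O²) - 58 = 2*O² - 58 = -58 + 2*O²)
-1068/960 + (2582/(-3524))/s(-20) = -1068/960 + (2582/(-3524))/(-58 + 2*(-20)²) = -1068*1/960 + (2582*(-1/3524))/(-58 + 2*400) = -89/80 - 1291/(1762*(-58 + 800)) = -89/80 - 1291/1762/742 = -89/80 - 1291/1762*1/742 = -89/80 - 1291/1307404 = -29115559/26148080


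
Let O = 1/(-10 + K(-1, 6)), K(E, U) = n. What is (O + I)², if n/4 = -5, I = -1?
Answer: 961/900 ≈ 1.0678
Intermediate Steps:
n = -20 (n = 4*(-5) = -20)
K(E, U) = -20
O = -1/30 (O = 1/(-10 - 20) = 1/(-30) = -1/30 ≈ -0.033333)
(O + I)² = (-1/30 - 1)² = (-31/30)² = 961/900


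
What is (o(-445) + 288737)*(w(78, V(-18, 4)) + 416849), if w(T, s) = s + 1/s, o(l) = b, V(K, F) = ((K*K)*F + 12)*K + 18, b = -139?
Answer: 1335244374920203/11763 ≈ 1.1351e+11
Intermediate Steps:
V(K, F) = 18 + K*(12 + F*K**2) (V(K, F) = (K**2*F + 12)*K + 18 = (F*K**2 + 12)*K + 18 = (12 + F*K**2)*K + 18 = K*(12 + F*K**2) + 18 = 18 + K*(12 + F*K**2))
o(l) = -139
(o(-445) + 288737)*(w(78, V(-18, 4)) + 416849) = (-139 + 288737)*(((18 + 12*(-18) + 4*(-18)**3) + 1/(18 + 12*(-18) + 4*(-18)**3)) + 416849) = 288598*(((18 - 216 + 4*(-5832)) + 1/(18 - 216 + 4*(-5832))) + 416849) = 288598*(((18 - 216 - 23328) + 1/(18 - 216 - 23328)) + 416849) = 288598*((-23526 + 1/(-23526)) + 416849) = 288598*((-23526 - 1/23526) + 416849) = 288598*(-553472677/23526 + 416849) = 288598*(9253316897/23526) = 1335244374920203/11763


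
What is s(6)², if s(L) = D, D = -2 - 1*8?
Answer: 100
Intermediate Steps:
D = -10 (D = -2 - 8 = -10)
s(L) = -10
s(6)² = (-10)² = 100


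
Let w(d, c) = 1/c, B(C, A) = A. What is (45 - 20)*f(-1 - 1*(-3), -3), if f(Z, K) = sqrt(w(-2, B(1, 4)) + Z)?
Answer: 75/2 ≈ 37.500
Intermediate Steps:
f(Z, K) = sqrt(1/4 + Z)
(45 - 20)*f(-1 - 1*(-3), -3) = (45 - 20)*(sqrt(1 + 4*(-1 - 1*(-3)))/2) = 25*(sqrt(1 + 4*(-1 + 3))/2) = 25*(sqrt(1 + 4*2)/2) = 25*(sqrt(1 + 8)/2) = 25*(sqrt(9)/2) = 25*((1/2)*3) = 25*(3/2) = 75/2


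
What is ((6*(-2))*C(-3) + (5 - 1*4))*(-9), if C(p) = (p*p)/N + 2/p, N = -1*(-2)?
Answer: 405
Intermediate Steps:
N = 2
C(p) = p²/2 + 2/p (C(p) = (p*p)/2 + 2/p = p²*(½) + 2/p = p²/2 + 2/p)
((6*(-2))*C(-3) + (5 - 1*4))*(-9) = ((6*(-2))*((½)*(4 + (-3)³)/(-3)) + (5 - 1*4))*(-9) = (-6*(-1)*(4 - 27)/3 + (5 - 4))*(-9) = (-6*(-1)*(-23)/3 + 1)*(-9) = (-12*23/6 + 1)*(-9) = (-46 + 1)*(-9) = -45*(-9) = 405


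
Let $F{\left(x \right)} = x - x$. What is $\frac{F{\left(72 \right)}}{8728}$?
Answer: $0$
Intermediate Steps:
$F{\left(x \right)} = 0$
$\frac{F{\left(72 \right)}}{8728} = \frac{0}{8728} = 0 \cdot \frac{1}{8728} = 0$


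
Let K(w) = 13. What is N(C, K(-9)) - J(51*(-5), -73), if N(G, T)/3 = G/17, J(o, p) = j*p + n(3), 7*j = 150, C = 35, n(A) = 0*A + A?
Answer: 186528/119 ≈ 1567.5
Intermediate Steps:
n(A) = A (n(A) = 0 + A = A)
j = 150/7 (j = (⅐)*150 = 150/7 ≈ 21.429)
J(o, p) = 3 + 150*p/7 (J(o, p) = 150*p/7 + 3 = 3 + 150*p/7)
N(G, T) = 3*G/17 (N(G, T) = 3*(G/17) = 3*G/17)
N(C, K(-9)) - J(51*(-5), -73) = (3/17)*35 - (3 + (150/7)*(-73)) = 105/17 - (3 - 10950/7) = 105/17 - 1*(-10929/7) = 105/17 + 10929/7 = 186528/119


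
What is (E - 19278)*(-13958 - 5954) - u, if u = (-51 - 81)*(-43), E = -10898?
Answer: 600858836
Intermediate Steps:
u = 5676 (u = -132*(-43) = 5676)
(E - 19278)*(-13958 - 5954) - u = (-10898 - 19278)*(-13958 - 5954) - 1*5676 = -30176*(-19912) - 5676 = 600864512 - 5676 = 600858836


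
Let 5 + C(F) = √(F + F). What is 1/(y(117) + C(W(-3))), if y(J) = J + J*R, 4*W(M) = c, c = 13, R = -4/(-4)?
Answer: 458/104869 - √26/104869 ≈ 0.0043187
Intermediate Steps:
R = 1 (R = -4*(-¼) = 1)
W(M) = 13/4 (W(M) = (¼)*13 = 13/4)
y(J) = 2*J (y(J) = J + J*1 = J + J = 2*J)
C(F) = -5 + √2*√F (C(F) = -5 + √(F + F) = -5 + √(2*F) = -5 + √2*√F)
1/(y(117) + C(W(-3))) = 1/(2*117 + (-5 + √2*√(13/4))) = 1/(234 + (-5 + √2*(√13/2))) = 1/(234 + (-5 + √26/2)) = 1/(229 + √26/2)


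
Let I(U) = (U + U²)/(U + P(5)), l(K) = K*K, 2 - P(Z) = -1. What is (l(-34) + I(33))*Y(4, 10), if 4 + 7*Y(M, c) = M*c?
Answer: 42738/7 ≈ 6105.4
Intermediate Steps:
P(Z) = 3 (P(Z) = 2 - 1*(-1) = 2 + 1 = 3)
l(K) = K²
I(U) = (U + U²)/(3 + U) (I(U) = (U + U²)/(U + 3) = (U + U²)/(3 + U))
Y(M, c) = -4/7 + M*c/7 (Y(M, c) = -4/7 + (M*c)/7 = -4/7 + M*c/7)
(l(-34) + I(33))*Y(4, 10) = ((-34)² + 33*(1 + 33)/(3 + 33))*(-4/7 + (⅐)*4*10) = (1156 + 33*34/36)*(-4/7 + 40/7) = (1156 + 33*(1/36)*34)*(36/7) = (1156 + 187/6)*(36/7) = (7123/6)*(36/7) = 42738/7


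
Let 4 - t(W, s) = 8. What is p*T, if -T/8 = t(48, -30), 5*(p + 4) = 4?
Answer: -512/5 ≈ -102.40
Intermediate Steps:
p = -16/5 (p = -4 + (⅕)*4 = -4 + ⅘ = -16/5 ≈ -3.2000)
t(W, s) = -4 (t(W, s) = 4 - 1*8 = 4 - 8 = -4)
T = 32 (T = -8*(-4) = 32)
p*T = -16/5*32 = -512/5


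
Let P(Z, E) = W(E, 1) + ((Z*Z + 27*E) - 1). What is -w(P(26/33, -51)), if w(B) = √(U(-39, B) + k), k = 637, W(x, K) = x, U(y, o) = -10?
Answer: -√627 ≈ -25.040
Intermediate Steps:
P(Z, E) = -1 + Z² + 28*E (P(Z, E) = E + ((Z*Z + 27*E) - 1) = E + ((Z² + 27*E) - 1) = E + (-1 + Z² + 27*E) = -1 + Z² + 28*E)
w(B) = √627 (w(B) = √(-10 + 637) = √627)
-w(P(26/33, -51)) = -√627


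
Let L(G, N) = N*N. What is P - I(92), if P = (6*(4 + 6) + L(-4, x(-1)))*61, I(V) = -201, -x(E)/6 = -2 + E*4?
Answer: 82917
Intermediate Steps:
x(E) = 12 - 24*E (x(E) = -6*(-2 + E*4) = -6*(-2 + 4*E) = 12 - 24*E)
L(G, N) = N**2
P = 82716 (P = (6*(4 + 6) + (12 - 24*(-1))**2)*61 = (6*10 + (12 + 24)**2)*61 = (60 + 36**2)*61 = (60 + 1296)*61 = 1356*61 = 82716)
P - I(92) = 82716 - 1*(-201) = 82716 + 201 = 82917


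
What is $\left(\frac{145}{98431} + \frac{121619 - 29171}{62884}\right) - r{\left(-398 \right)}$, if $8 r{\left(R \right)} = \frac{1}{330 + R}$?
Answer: $\frac{1240353382199}{841803960544} \approx 1.4734$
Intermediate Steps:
$r{\left(R \right)} = \frac{1}{8 \left(330 + R\right)}$
$\left(\frac{145}{98431} + \frac{121619 - 29171}{62884}\right) - r{\left(-398 \right)} = \left(\frac{145}{98431} + \frac{121619 - 29171}{62884}\right) - \frac{1}{8 \left(330 - 398\right)} = \left(145 \cdot \frac{1}{98431} + 92448 \cdot \frac{1}{62884}\right) - \frac{1}{8 \left(-68\right)} = \left(\frac{145}{98431} + \frac{23112}{15721}\right) - \frac{1}{8} \left(- \frac{1}{68}\right) = \frac{2277216817}{1547433751} - - \frac{1}{544} = \frac{2277216817}{1547433751} + \frac{1}{544} = \frac{1240353382199}{841803960544}$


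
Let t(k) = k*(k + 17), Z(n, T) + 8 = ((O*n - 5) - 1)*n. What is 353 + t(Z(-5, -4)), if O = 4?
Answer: 17311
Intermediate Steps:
Z(n, T) = -8 + n*(-6 + 4*n) (Z(n, T) = -8 + ((4*n - 5) - 1)*n = -8 + ((-5 + 4*n) - 1)*n = -8 + (-6 + 4*n)*n = -8 + n*(-6 + 4*n))
t(k) = k*(17 + k)
353 + t(Z(-5, -4)) = 353 + (-8 - 6*(-5) + 4*(-5)²)*(17 + (-8 - 6*(-5) + 4*(-5)²)) = 353 + (-8 + 30 + 4*25)*(17 + (-8 + 30 + 4*25)) = 353 + (-8 + 30 + 100)*(17 + (-8 + 30 + 100)) = 353 + 122*(17 + 122) = 353 + 122*139 = 353 + 16958 = 17311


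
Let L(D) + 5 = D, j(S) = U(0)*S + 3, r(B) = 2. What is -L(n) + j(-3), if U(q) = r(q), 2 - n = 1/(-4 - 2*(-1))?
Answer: -½ ≈ -0.50000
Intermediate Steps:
n = 5/2 (n = 2 - 1/(-4 - 2*(-1)) = 2 - 1/(-4 + 2) = 2 - 1/(-2) = 2 - 1*(-½) = 2 + ½ = 5/2 ≈ 2.5000)
U(q) = 2
j(S) = 3 + 2*S (j(S) = 2*S + 3 = 3 + 2*S)
L(D) = -5 + D
-L(n) + j(-3) = -(-5 + 5/2) + (3 + 2*(-3)) = -1*(-5/2) + (3 - 6) = 5/2 - 3 = -½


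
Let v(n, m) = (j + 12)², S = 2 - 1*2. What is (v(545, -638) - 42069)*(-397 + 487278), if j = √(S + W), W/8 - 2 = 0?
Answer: -20357955253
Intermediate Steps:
W = 16 (W = 16 + 8*0 = 16 + 0 = 16)
S = 0 (S = 2 - 2 = 0)
j = 4 (j = √(0 + 16) = √16 = 4)
v(n, m) = 256 (v(n, m) = (4 + 12)² = 16² = 256)
(v(545, -638) - 42069)*(-397 + 487278) = (256 - 42069)*(-397 + 487278) = -41813*486881 = -20357955253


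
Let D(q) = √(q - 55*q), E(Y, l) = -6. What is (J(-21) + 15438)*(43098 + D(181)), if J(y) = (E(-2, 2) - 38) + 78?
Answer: 666812256 + 46416*I*√1086 ≈ 6.6681e+8 + 1.5296e+6*I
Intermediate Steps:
J(y) = 34 (J(y) = (-6 - 38) + 78 = -44 + 78 = 34)
D(q) = 3*√6*√(-q) (D(q) = √(-54*q) = 3*√6*√(-q))
(J(-21) + 15438)*(43098 + D(181)) = (34 + 15438)*(43098 + 3*√6*√(-1*181)) = 15472*(43098 + 3*√6*√(-181)) = 15472*(43098 + 3*√6*(I*√181)) = 15472*(43098 + 3*I*√1086) = 666812256 + 46416*I*√1086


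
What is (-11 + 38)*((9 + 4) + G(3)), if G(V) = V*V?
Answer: 594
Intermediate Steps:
G(V) = V²
(-11 + 38)*((9 + 4) + G(3)) = (-11 + 38)*((9 + 4) + 3²) = 27*(13 + 9) = 27*22 = 594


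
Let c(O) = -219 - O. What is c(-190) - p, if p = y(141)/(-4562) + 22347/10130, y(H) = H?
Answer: -360174356/11553265 ≈ -31.175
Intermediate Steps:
p = 25129671/11553265 (p = 141/(-4562) + 22347/10130 = 141*(-1/4562) + 22347*(1/10130) = -141/4562 + 22347/10130 = 25129671/11553265 ≈ 2.1751)
c(-190) - p = (-219 - 1*(-190)) - 1*25129671/11553265 = (-219 + 190) - 25129671/11553265 = -29 - 25129671/11553265 = -360174356/11553265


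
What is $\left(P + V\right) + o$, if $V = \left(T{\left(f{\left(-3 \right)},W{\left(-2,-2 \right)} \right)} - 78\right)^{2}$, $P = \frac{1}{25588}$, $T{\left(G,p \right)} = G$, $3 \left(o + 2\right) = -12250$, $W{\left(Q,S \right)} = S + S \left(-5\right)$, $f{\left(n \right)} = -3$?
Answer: $\frac{190042079}{76764} \approx 2475.7$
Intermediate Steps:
$W{\left(Q,S \right)} = - 4 S$ ($W{\left(Q,S \right)} = S - 5 S = - 4 S$)
$o = - \frac{12256}{3}$ ($o = -2 + \frac{1}{3} \left(-12250\right) = -2 - \frac{12250}{3} = - \frac{12256}{3} \approx -4085.3$)
$P = \frac{1}{25588} \approx 3.9081 \cdot 10^{-5}$
$V = 6561$ ($V = \left(-3 - 78\right)^{2} = \left(-81\right)^{2} = 6561$)
$\left(P + V\right) + o = \left(\frac{1}{25588} + 6561\right) - \frac{12256}{3} = \frac{167882869}{25588} - \frac{12256}{3} = \frac{190042079}{76764}$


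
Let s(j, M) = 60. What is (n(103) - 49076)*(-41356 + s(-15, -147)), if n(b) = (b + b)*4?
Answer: 1992614592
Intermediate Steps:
n(b) = 8*b (n(b) = (2*b)*4 = 8*b)
(n(103) - 49076)*(-41356 + s(-15, -147)) = (8*103 - 49076)*(-41356 + 60) = (824 - 49076)*(-41296) = -48252*(-41296) = 1992614592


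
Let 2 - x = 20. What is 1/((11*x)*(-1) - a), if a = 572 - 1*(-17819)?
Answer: -1/18193 ≈ -5.4966e-5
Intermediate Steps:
x = -18 (x = 2 - 1*20 = 2 - 20 = -18)
a = 18391 (a = 572 + 17819 = 18391)
1/((11*x)*(-1) - a) = 1/((11*(-18))*(-1) - 1*18391) = 1/(-198*(-1) - 18391) = 1/(198 - 18391) = 1/(-18193) = -1/18193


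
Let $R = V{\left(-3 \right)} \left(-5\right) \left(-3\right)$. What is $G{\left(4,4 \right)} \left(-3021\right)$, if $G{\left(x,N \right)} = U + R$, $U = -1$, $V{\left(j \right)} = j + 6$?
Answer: $-132924$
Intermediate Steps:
$V{\left(j \right)} = 6 + j$
$R = 45$ ($R = \left(6 - 3\right) \left(-5\right) \left(-3\right) = 3 \left(-5\right) \left(-3\right) = \left(-15\right) \left(-3\right) = 45$)
$G{\left(x,N \right)} = 44$ ($G{\left(x,N \right)} = -1 + 45 = 44$)
$G{\left(4,4 \right)} \left(-3021\right) = 44 \left(-3021\right) = -132924$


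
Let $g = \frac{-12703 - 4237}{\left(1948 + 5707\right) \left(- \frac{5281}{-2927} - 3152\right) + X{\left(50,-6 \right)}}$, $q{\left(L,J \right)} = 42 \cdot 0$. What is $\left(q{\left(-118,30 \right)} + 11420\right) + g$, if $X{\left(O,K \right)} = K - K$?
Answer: $\frac{161213566861136}{14116773813} \approx 11420.0$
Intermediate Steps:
$q{\left(L,J \right)} = 0$
$X{\left(O,K \right)} = 0$
$g = \frac{9916676}{14116773813}$ ($g = \frac{-12703 - 4237}{\left(1948 + 5707\right) \left(- \frac{5281}{-2927} - 3152\right) + 0} = - \frac{16940}{7655 \left(\left(-5281\right) \left(- \frac{1}{2927}\right) - 3152\right) + 0} = - \frac{16940}{7655 \left(\frac{5281}{2927} - 3152\right) + 0} = - \frac{16940}{7655 \left(- \frac{9220623}{2927}\right) + 0} = - \frac{16940}{- \frac{70583869065}{2927} + 0} = - \frac{16940}{- \frac{70583869065}{2927}} = \left(-16940\right) \left(- \frac{2927}{70583869065}\right) = \frac{9916676}{14116773813} \approx 0.00070247$)
$\left(q{\left(-118,30 \right)} + 11420\right) + g = \left(0 + 11420\right) + \frac{9916676}{14116773813} = 11420 + \frac{9916676}{14116773813} = \frac{161213566861136}{14116773813}$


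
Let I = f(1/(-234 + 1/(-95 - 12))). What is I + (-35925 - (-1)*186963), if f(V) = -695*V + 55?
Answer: 3783291992/25039 ≈ 1.5110e+5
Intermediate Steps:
f(V) = 55 - 695*V
I = 1451510/25039 (I = 55 - 695/(-234 + 1/(-95 - 12)) = 55 - 695/(-234 + 1/(-107)) = 55 - 695/(-234 - 1/107) = 55 - 695/(-25039/107) = 55 - 695*(-107/25039) = 55 + 74365/25039 = 1451510/25039 ≈ 57.970)
I + (-35925 - (-1)*186963) = 1451510/25039 + (-35925 - (-1)*186963) = 1451510/25039 + (-35925 - 1*(-186963)) = 1451510/25039 + (-35925 + 186963) = 1451510/25039 + 151038 = 3783291992/25039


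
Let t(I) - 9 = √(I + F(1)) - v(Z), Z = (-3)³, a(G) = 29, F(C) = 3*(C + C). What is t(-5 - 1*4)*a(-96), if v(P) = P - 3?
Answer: 1131 + 29*I*√3 ≈ 1131.0 + 50.229*I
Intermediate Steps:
F(C) = 6*C (F(C) = 3*(2*C) = 6*C)
Z = -27
v(P) = -3 + P
t(I) = 39 + √(6 + I) (t(I) = 9 + (√(I + 6*1) - (-3 - 27)) = 9 + (√(I + 6) - 1*(-30)) = 9 + (√(6 + I) + 30) = 9 + (30 + √(6 + I)) = 39 + √(6 + I))
t(-5 - 1*4)*a(-96) = (39 + √(6 + (-5 - 1*4)))*29 = (39 + √(6 + (-5 - 4)))*29 = (39 + √(6 - 9))*29 = (39 + √(-3))*29 = (39 + I*√3)*29 = 1131 + 29*I*√3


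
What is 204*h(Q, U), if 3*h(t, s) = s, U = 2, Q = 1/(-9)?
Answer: 136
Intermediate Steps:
Q = -⅑ ≈ -0.11111
h(t, s) = s/3
204*h(Q, U) = 204*((⅓)*2) = 204*(⅔) = 136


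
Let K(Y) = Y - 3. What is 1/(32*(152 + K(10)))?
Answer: 1/5088 ≈ 0.00019654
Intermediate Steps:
K(Y) = -3 + Y
1/(32*(152 + K(10))) = 1/(32*(152 + (-3 + 10))) = 1/(32*(152 + 7)) = 1/(32*159) = 1/5088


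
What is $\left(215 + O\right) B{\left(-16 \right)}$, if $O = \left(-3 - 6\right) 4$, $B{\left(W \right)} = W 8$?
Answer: $-22912$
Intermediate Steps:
$B{\left(W \right)} = 8 W$
$O = -36$ ($O = \left(-9\right) 4 = -36$)
$\left(215 + O\right) B{\left(-16 \right)} = \left(215 - 36\right) 8 \left(-16\right) = 179 \left(-128\right) = -22912$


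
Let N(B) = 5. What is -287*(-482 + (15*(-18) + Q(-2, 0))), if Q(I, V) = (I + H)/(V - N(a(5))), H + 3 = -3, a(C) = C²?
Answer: 1076824/5 ≈ 2.1536e+5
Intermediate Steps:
H = -6 (H = -3 - 3 = -6)
Q(I, V) = (-6 + I)/(-5 + V) (Q(I, V) = (I - 6)/(V - 1*5) = (-6 + I)/(V - 5) = (-6 + I)/(-5 + V))
-287*(-482 + (15*(-18) + Q(-2, 0))) = -287*(-482 + (15*(-18) + (-6 - 2)/(-5 + 0))) = -287*(-482 + (-270 - 8/(-5))) = -287*(-482 + (-270 - ⅕*(-8))) = -287*(-482 + (-270 + 8/5)) = -287*(-482 - 1342/5) = -287*(-3752/5) = 1076824/5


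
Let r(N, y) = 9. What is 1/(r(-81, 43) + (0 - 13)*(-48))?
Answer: 1/633 ≈ 0.0015798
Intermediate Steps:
1/(r(-81, 43) + (0 - 13)*(-48)) = 1/(9 + (0 - 13)*(-48)) = 1/(9 - 13*(-48)) = 1/(9 + 624) = 1/633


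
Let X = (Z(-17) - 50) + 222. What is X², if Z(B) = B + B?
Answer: 19044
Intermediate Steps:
Z(B) = 2*B
X = 138 (X = (2*(-17) - 50) + 222 = (-34 - 50) + 222 = -84 + 222 = 138)
X² = 138² = 19044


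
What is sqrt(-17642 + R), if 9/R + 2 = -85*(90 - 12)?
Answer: I*sqrt(193988906474)/3316 ≈ 132.82*I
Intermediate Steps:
R = -9/6632 (R = 9/(-2 - 85*(90 - 12)) = 9/(-2 - 85*78) = 9/(-2 - 6630) = 9/(-6632) = 9*(-1/6632) = -9/6632 ≈ -0.0013571)
sqrt(-17642 + R) = sqrt(-17642 - 9/6632) = sqrt(-117001753/6632) = I*sqrt(193988906474)/3316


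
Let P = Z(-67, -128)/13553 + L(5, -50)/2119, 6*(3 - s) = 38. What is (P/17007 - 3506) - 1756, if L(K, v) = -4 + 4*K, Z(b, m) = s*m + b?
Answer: -7710209966808169/1465262251947 ≈ -5262.0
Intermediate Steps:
s = -10/3 (s = 3 - ⅙*38 = 3 - 19/3 = -10/3 ≈ -3.3333)
Z(b, m) = b - 10*m/3 (Z(b, m) = -10*m/3 + b = b - 10*m/3)
P = 2936945/86156421 (P = (-67 - 10/3*(-128))/13553 + (-4 + 4*5)/2119 = (-67 + 1280/3)*(1/13553) + (-4 + 20)*(1/2119) = (1079/3)*(1/13553) + 16*(1/2119) = 1079/40659 + 16/2119 = 2936945/86156421 ≈ 0.034088)
(P/17007 - 3506) - 1756 = ((2936945/86156421)/17007 - 3506) - 1756 = ((2936945/86156421)*(1/17007) - 3506) - 1756 = (2936945/1465262251947 - 3506) - 1756 = -5137209452389237/1465262251947 - 1756 = -7710209966808169/1465262251947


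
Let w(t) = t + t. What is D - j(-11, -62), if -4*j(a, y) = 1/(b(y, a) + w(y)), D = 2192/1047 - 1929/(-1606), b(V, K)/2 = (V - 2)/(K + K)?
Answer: 14394790849/4371853200 ≈ 3.2926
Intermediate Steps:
b(V, K) = (-2 + V)/K (b(V, K) = 2*((V - 2)/(K + K)) = 2*((-2 + V)/((2*K))) = 2*((-2 + V)*(1/(2*K))) = 2*((-2 + V)/(2*K)) = (-2 + V)/K)
D = 5540015/1681482 (D = 2192*(1/1047) - 1929*(-1/1606) = 2192/1047 + 1929/1606 = 5540015/1681482 ≈ 3.2947)
w(t) = 2*t
j(a, y) = -1/(4*(2*y + (-2 + y)/a)) (j(a, y) = -1/(4*((-2 + y)/a + 2*y)) = -1/(4*(2*y + (-2 + y)/a)))
D - j(-11, -62) = 5540015/1681482 - (-1)*(-11)/(-8 + 4*(-62) + 8*(-11)*(-62)) = 5540015/1681482 - (-1)*(-11)/(-8 - 248 + 5456) = 5540015/1681482 - (-1)*(-11)/5200 = 5540015/1681482 - 1*11/5200 = 5540015/1681482 - 11/5200 = 14394790849/4371853200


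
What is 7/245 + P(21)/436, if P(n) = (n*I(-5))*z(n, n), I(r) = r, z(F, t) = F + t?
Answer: -76957/7630 ≈ -10.086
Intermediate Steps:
P(n) = -10*n² (P(n) = (n*(-5))*(n + n) = (-5*n)*(2*n) = -10*n²)
7/245 + P(21)/436 = 7/245 - 10*21²/436 = 7*(1/245) - 10*441*(1/436) = 1/35 - 4410*1/436 = 1/35 - 2205/218 = -76957/7630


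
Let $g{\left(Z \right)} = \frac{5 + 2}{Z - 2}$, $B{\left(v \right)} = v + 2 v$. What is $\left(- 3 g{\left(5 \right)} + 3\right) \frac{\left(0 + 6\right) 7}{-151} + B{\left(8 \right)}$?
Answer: $\frac{3792}{151} \approx 25.113$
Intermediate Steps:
$B{\left(v \right)} = 3 v$
$g{\left(Z \right)} = \frac{7}{-2 + Z}$
$\left(- 3 g{\left(5 \right)} + 3\right) \frac{\left(0 + 6\right) 7}{-151} + B{\left(8 \right)} = \left(- 3 \frac{7}{-2 + 5} + 3\right) \frac{\left(0 + 6\right) 7}{-151} + 3 \cdot 8 = \left(- 3 \cdot \frac{7}{3} + 3\right) 6 \cdot 7 \left(- \frac{1}{151}\right) + 24 = \left(- 3 \cdot 7 \cdot \frac{1}{3} + 3\right) 42 \left(- \frac{1}{151}\right) + 24 = \left(\left(-3\right) \frac{7}{3} + 3\right) \left(- \frac{42}{151}\right) + 24 = \left(-7 + 3\right) \left(- \frac{42}{151}\right) + 24 = \left(-4\right) \left(- \frac{42}{151}\right) + 24 = \frac{168}{151} + 24 = \frac{3792}{151}$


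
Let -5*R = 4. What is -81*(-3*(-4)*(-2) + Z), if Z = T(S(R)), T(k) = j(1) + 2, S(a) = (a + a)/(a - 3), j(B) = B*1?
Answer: 1701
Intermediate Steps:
j(B) = B
R = -⅘ (R = -⅕*4 = -⅘ ≈ -0.80000)
S(a) = 2*a/(-3 + a) (S(a) = (2*a)/(-3 + a) = 2*a/(-3 + a))
T(k) = 3 (T(k) = 1 + 2 = 3)
Z = 3
-81*(-3*(-4)*(-2) + Z) = -81*(-3*(-4)*(-2) + 3) = -81*(12*(-2) + 3) = -81*(-24 + 3) = -81*(-21) = 1701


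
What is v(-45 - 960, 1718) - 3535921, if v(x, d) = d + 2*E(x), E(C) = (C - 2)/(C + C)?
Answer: -3551873008/1005 ≈ -3.5342e+6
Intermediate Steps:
E(C) = (-2 + C)/(2*C) (E(C) = (-2 + C)/((2*C)) = (-2 + C)*(1/(2*C)) = (-2 + C)/(2*C))
v(x, d) = d + (-2 + x)/x (v(x, d) = d + 2*((-2 + x)/(2*x)) = d + (-2 + x)/x)
v(-45 - 960, 1718) - 3535921 = (1 + 1718 - 2/(-45 - 960)) - 3535921 = (1 + 1718 - 2/(-1005)) - 3535921 = (1 + 1718 - 2*(-1/1005)) - 3535921 = (1 + 1718 + 2/1005) - 3535921 = 1727597/1005 - 3535921 = -3551873008/1005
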